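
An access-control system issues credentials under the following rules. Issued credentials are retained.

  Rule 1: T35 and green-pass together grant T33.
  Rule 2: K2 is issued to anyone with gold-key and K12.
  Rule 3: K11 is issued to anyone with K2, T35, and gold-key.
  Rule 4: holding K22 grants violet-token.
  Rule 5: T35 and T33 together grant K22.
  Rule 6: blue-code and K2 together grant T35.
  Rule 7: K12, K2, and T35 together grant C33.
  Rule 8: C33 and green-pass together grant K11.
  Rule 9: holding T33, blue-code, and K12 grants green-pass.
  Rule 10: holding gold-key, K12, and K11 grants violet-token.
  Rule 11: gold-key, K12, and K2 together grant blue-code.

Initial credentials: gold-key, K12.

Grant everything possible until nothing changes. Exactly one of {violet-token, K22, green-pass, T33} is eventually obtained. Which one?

violet-token

Holding gold-key and K12 grants K2 (Rule 2).
Holding gold-key, K12, and K2 grants blue-code (Rule 11).
Holding blue-code and K2 grants T35 (Rule 6).
Holding K2, T35, and gold-key grants K11 (Rule 3).
Holding gold-key, K12, and K11 grants violet-token (Rule 10).
K22 would need T35 and T33 (Rule 5), but T33 is never granted. green-pass would need T33, blue-code, and K12 (Rule 9), but T33 is never granted. T33 would need T35 and green-pass (Rule 1), but green-pass is never granted.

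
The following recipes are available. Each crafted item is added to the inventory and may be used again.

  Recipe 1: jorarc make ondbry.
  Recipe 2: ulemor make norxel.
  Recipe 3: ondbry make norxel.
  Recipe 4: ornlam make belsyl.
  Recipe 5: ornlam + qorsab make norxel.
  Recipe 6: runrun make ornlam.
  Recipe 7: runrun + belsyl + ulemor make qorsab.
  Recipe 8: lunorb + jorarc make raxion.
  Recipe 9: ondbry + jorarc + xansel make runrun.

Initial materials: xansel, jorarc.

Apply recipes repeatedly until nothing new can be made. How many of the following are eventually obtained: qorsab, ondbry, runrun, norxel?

3

Using Recipe 1, jorarc makes ondbry.
Using Recipe 3, ondbry makes norxel.
Using Recipe 9, ondbry, jorarc, and xansel make runrun.
qorsab would need runrun, belsyl, and ulemor (Recipe 7), but ulemor is never obtained.
ondbry: reached.
runrun: reached.
norxel: reached.
Reached: ondbry, runrun, and norxel — 3 of the 4.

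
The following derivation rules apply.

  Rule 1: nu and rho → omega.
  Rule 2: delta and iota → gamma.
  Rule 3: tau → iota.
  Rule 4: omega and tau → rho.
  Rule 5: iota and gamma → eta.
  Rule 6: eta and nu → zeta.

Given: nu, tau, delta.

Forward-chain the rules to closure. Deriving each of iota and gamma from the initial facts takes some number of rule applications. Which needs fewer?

iota: tau holds, so iota follows (Rule 3). [1 rule application]
gamma: From tau, Rule 3 gives iota. delta and iota hold, so gamma follows (Rule 2). [2 rule applications]
iota needs fewer.

iota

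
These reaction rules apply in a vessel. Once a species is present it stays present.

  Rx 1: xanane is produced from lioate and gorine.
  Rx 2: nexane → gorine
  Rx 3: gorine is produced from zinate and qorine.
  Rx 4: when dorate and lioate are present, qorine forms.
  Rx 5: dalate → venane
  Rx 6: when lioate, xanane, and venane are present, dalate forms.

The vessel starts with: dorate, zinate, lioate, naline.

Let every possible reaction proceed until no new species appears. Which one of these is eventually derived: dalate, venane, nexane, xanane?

xanane

dorate and lioate present → qorine forms (Rx 4).
zinate and qorine present → gorine forms (Rx 3).
lioate and gorine present → xanane forms (Rx 1).
dalate would need lioate, xanane, and venane (Rx 6), but venane never forms. venane would need dalate (Rx 5), but dalate never forms. No rule produces nexane, and it is not given.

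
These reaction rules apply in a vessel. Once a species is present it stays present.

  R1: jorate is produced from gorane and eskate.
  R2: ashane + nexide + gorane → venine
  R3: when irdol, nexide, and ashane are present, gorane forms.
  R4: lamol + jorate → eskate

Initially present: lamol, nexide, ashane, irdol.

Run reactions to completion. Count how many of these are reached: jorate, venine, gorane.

2

irdol, nexide, and ashane present → gorane forms (R3).
ashane, nexide, and gorane present → venine forms (R2).
jorate would need gorane and eskate (R1), but eskate never forms.
venine: reached.
gorane: reached.
Reached: venine and gorane — 2 of the 3.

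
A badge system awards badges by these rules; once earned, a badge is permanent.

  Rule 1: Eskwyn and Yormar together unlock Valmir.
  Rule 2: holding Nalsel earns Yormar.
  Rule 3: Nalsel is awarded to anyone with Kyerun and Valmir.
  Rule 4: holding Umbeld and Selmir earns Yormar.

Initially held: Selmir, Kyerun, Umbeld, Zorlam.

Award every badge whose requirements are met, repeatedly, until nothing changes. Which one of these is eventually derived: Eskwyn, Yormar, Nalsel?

With Umbeld and Selmir, Yormar is earned (Rule 4).
No rule produces Eskwyn, and it is not given. Nalsel would need Kyerun and Valmir (Rule 3), but Valmir is never earned.

Yormar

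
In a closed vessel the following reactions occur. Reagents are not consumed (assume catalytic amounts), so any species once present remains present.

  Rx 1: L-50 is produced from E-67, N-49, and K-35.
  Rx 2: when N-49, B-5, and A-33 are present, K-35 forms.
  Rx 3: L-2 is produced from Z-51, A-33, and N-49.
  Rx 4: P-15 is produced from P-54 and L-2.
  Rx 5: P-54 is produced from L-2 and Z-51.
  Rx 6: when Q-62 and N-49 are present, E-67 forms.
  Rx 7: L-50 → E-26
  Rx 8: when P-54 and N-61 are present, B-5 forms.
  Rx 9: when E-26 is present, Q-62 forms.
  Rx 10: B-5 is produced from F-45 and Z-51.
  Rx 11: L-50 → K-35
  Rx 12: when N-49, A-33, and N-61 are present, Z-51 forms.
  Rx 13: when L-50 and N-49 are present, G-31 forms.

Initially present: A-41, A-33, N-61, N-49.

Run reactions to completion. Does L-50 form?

L-50 would need E-67, N-49, and K-35 (Rx 1), but E-67 never forms.

No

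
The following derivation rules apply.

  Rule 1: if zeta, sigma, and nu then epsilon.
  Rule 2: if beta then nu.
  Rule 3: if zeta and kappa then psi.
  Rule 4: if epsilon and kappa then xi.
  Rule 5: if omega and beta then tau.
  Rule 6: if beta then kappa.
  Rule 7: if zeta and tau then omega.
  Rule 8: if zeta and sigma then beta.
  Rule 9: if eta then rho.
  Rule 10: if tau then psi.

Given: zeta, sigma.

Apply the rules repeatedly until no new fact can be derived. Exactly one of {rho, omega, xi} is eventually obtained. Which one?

xi

zeta and sigma hold, so beta follows (Rule 8).
beta holds, so kappa follows (Rule 6).
From beta, Rule 2 gives nu.
From zeta, sigma, and nu, Rule 1 gives epsilon.
From epsilon and kappa, Rule 4 gives xi.
omega would need zeta and tau (Rule 7), but tau is never established. rho would need eta (Rule 9), but eta is never established.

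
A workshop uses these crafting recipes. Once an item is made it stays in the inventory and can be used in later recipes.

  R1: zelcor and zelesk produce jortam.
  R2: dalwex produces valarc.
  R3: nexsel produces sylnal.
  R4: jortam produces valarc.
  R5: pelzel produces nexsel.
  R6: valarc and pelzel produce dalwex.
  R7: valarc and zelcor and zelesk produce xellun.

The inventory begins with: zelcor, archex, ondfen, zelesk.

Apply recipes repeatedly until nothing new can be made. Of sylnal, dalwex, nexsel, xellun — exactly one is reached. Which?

zelcor and zelesk → jortam (R1).
Using R4, jortam makes valarc.
Using R7, valarc, zelcor, and zelesk make xellun.
sylnal would need nexsel (R3), but nexsel is never obtained. nexsel would need pelzel (R5), but pelzel is never obtained. dalwex would need valarc and pelzel (R6), but pelzel is never obtained.

xellun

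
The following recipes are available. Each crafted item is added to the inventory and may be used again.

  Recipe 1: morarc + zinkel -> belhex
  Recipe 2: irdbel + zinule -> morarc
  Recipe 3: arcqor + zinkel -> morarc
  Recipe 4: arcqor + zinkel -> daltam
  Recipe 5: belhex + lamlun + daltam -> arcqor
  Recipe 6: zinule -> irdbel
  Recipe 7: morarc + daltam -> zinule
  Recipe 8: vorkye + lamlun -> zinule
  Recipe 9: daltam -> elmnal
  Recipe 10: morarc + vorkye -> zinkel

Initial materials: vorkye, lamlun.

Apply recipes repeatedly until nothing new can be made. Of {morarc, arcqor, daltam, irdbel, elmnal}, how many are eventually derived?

Using Recipe 8, vorkye and lamlun make zinule.
zinule -> irdbel (Recipe 6).
Using Recipe 2, irdbel and zinule make morarc.
morarc: reached.
arcqor would need belhex, lamlun, and daltam (Recipe 5), but daltam is never obtained.
daltam would need arcqor and zinkel (Recipe 4), but arcqor is never obtained.
irdbel: reached.
elmnal would need daltam (Recipe 9), but daltam is never obtained.
Reached: morarc and irdbel — 2 of the 5.

2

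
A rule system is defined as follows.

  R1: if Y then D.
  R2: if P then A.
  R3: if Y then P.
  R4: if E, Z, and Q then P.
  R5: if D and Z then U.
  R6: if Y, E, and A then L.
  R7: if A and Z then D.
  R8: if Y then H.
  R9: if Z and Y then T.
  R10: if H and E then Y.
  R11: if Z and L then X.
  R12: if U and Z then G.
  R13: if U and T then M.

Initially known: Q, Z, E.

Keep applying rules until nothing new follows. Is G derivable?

Yes

From E, Z, and Q, R4 gives P.
P holds, so A follows (R2).
A and Z hold, so D follows (R7).
From D and Z, R5 gives U.
U and Z hold, so G follows (R12).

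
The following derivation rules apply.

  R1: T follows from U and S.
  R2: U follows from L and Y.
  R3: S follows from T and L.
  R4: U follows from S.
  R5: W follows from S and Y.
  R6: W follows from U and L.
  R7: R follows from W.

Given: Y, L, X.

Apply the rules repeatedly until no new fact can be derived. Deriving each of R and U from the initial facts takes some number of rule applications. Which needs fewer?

U

U: L and Y hold, so U follows (R2). [1 rule application]
R: L and Y hold, so U follows (R2). From U and L, R6 gives W. W holds, so R follows (R7). [3 rule applications]
U needs fewer.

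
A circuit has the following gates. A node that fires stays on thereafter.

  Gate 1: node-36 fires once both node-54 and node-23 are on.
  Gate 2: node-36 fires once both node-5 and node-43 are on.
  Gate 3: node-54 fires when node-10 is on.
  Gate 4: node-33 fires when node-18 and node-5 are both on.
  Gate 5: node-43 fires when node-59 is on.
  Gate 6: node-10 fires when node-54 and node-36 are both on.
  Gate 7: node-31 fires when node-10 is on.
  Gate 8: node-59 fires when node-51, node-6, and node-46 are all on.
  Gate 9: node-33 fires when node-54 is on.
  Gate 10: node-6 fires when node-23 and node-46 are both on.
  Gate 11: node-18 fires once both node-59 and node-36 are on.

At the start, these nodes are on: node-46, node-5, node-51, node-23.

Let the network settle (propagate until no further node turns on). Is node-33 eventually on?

Yes

node-23 and node-46 are on, so node-6 fires (Gate 10).
node-51, node-6, and node-46 are on, so node-59 fires (Gate 8).
node-59 is on, so node-43 fires (Gate 5).
node-5 and node-43 are on, so node-36 fires (Gate 2).
Gate 11: node-59 and node-36 on → node-18 on.
node-18 and node-5 are on, so node-33 fires (Gate 4).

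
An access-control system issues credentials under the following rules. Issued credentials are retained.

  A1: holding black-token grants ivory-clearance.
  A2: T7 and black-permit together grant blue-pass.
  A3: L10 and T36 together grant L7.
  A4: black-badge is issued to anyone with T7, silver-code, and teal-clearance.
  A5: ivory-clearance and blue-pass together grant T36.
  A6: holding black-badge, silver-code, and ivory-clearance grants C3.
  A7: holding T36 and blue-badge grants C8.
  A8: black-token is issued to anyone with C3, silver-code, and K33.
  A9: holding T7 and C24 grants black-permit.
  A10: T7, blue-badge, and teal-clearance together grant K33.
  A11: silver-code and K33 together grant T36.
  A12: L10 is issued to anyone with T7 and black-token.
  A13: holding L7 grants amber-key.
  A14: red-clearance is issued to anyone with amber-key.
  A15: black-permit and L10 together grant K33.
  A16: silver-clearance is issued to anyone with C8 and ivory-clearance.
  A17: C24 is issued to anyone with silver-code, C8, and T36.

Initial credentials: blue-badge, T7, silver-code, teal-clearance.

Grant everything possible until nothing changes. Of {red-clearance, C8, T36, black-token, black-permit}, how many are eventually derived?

Holding T7, blue-badge, and teal-clearance grants K33 (A10).
Holding silver-code and K33 grants T36 (A11).
Holding T36 and blue-badge grants C8 (A7).
Holding silver-code, C8, and T36 grants C24 (A17).
Holding T7 and C24 grants black-permit (A9).
red-clearance would need amber-key (A14), but amber-key is never granted.
C8: reached.
T36: reached.
black-token would need C3, silver-code, and K33 (A8), but C3 is never granted.
black-permit: reached.
Reached: C8, T36, and black-permit — 3 of the 5.

3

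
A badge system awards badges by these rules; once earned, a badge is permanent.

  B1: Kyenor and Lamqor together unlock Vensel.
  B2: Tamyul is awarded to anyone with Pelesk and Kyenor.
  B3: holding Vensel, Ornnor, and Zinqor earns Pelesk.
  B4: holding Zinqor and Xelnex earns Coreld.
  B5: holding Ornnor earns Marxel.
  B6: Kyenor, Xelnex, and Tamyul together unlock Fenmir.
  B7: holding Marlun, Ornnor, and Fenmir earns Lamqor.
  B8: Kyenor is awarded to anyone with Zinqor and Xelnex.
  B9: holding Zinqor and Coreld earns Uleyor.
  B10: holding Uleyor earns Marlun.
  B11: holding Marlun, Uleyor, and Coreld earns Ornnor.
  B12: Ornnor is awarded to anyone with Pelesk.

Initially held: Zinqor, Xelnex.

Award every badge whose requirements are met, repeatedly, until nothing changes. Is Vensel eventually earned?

Vensel would need Kyenor and Lamqor (B1), but Lamqor is never earned.

No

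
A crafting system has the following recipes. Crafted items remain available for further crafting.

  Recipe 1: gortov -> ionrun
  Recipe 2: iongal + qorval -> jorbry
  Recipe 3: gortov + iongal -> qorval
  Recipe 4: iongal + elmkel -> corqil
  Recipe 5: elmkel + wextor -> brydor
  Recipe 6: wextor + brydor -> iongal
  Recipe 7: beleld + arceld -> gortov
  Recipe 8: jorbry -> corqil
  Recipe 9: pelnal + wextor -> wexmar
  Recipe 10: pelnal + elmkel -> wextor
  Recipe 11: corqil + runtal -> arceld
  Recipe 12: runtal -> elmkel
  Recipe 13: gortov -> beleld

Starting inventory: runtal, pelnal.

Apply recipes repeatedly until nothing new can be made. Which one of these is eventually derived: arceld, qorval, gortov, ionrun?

arceld

Using Recipe 12, runtal makes elmkel.
pelnal + elmkel -> wextor (Recipe 10).
Using Recipe 5, elmkel and wextor make brydor.
wextor + brydor -> iongal (Recipe 6).
Using Recipe 4, iongal and elmkel make corqil.
corqil + runtal -> arceld (Recipe 11).
gortov would need beleld and arceld (Recipe 7), but beleld is never obtained. qorval would need gortov and iongal (Recipe 3), but gortov is never obtained. ionrun would need gortov (Recipe 1), but gortov is never obtained.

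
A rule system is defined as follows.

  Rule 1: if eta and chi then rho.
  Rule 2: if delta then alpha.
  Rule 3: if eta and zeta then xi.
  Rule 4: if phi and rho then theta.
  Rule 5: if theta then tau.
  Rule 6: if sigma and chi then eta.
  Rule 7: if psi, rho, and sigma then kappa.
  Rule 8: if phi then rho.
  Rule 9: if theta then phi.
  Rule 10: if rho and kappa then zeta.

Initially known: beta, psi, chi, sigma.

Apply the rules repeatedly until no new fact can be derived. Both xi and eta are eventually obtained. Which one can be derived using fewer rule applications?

eta

eta: sigma and chi hold, so eta follows (Rule 6). [1 rule application]
xi: sigma and chi hold, so eta follows (Rule 6). From eta and chi, Rule 1 gives rho. psi, rho, and sigma hold, so kappa follows (Rule 7). From rho and kappa, Rule 10 gives zeta. eta and zeta hold, so xi follows (Rule 3). [5 rule applications]
eta needs fewer.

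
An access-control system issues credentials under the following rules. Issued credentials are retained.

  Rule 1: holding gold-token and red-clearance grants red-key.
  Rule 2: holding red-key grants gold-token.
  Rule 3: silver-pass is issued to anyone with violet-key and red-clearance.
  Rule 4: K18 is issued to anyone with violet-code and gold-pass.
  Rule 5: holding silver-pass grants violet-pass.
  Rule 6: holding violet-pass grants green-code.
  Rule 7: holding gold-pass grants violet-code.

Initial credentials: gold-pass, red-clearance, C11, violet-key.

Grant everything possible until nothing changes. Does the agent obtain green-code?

Yes

Holding violet-key and red-clearance grants silver-pass (Rule 3).
Holding silver-pass grants violet-pass (Rule 5).
Holding violet-pass grants green-code (Rule 6).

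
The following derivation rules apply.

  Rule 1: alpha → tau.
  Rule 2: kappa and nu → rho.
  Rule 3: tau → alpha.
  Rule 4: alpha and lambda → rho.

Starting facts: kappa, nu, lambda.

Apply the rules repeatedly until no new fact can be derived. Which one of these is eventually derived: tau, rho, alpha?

From kappa and nu, Rule 2 gives rho.
alpha would need tau (Rule 3), but tau is never established. tau would need alpha (Rule 1), but alpha is never established.

rho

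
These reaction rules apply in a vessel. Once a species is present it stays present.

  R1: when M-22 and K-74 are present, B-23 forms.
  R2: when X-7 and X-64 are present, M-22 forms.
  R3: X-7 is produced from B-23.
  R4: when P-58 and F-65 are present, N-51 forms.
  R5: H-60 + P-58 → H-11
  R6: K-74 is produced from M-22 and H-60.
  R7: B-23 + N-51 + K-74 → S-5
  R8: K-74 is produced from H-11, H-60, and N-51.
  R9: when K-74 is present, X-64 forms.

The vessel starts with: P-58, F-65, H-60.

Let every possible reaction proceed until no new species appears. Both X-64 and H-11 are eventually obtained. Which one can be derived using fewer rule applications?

H-11

H-11: H-60 and P-58 present → H-11 forms (R5). [1 rule application]
X-64: P-58 and F-65 present → N-51 forms (R4). H-60 and P-58 present → H-11 forms (R5). H-11, H-60, and N-51 present → K-74 forms (R8). K-74 present → X-64 forms (R9). [4 rule applications]
H-11 needs fewer.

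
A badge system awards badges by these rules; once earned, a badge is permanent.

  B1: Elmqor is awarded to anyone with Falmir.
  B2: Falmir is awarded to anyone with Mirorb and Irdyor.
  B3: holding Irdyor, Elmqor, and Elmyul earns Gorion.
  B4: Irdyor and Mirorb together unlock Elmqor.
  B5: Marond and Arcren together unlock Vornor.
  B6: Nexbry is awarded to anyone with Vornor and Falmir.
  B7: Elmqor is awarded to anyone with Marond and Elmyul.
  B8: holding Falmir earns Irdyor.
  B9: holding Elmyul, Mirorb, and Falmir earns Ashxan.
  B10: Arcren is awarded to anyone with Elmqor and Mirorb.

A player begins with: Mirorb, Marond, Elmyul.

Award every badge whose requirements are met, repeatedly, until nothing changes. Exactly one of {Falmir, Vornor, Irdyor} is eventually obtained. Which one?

Vornor

With Marond and Elmyul, Elmqor is earned (B7).
With Elmqor and Mirorb, Arcren is earned (B10).
With Marond and Arcren, Vornor is earned (B5).
Irdyor would need Falmir (B8), but Falmir is never earned. Falmir would need Mirorb and Irdyor (B2), but Irdyor is never earned.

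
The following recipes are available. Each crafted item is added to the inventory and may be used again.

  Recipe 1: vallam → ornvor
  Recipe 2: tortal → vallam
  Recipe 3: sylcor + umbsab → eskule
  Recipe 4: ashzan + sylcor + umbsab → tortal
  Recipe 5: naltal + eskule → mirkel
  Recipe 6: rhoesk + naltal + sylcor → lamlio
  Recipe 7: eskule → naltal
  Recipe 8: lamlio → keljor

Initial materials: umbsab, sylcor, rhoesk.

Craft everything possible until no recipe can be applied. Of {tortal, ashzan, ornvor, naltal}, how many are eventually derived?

1

Using Recipe 3, sylcor and umbsab make eskule.
Using Recipe 7, eskule makes naltal.
tortal would need ashzan, sylcor, and umbsab (Recipe 4), but ashzan is never obtained.
No rule produces ashzan, and it is not given.
ornvor would need vallam (Recipe 1), but vallam is never obtained.
naltal: reached.
Reached: naltal — 1 of the 4.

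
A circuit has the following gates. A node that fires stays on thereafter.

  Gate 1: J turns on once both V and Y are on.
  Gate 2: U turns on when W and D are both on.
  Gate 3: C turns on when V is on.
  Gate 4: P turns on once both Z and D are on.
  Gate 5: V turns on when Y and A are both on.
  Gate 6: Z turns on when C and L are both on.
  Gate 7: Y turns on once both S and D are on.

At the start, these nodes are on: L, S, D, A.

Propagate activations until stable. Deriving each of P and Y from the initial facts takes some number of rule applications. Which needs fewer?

Y: Gate 7: S and D on → Y on. [1 rule application]
P: S and D are on, so Y turns on (Gate 7). Y and A are on, so V turns on (Gate 5). Gate 3: V on → C on. Gate 6: C and L on → Z on. Gate 4: Z and D on → P on. [5 rule applications]
Y needs fewer.

Y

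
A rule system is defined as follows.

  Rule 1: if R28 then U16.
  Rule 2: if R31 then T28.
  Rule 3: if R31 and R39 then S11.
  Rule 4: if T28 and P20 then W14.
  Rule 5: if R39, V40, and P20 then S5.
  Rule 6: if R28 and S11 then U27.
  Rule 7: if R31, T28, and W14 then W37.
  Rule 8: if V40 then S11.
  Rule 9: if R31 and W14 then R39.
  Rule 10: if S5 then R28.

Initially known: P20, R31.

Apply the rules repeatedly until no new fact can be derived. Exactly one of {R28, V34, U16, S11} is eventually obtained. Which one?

S11

From R31, Rule 2 gives T28.
From T28 and P20, Rule 4 gives W14.
From R31 and W14, Rule 9 gives R39.
R31 and R39 hold, so S11 follows (Rule 3).
U16 would need R28 (Rule 1), but R28 is never established. No rule produces V34, and it is not given. R28 would need S5 (Rule 10), but S5 is never established.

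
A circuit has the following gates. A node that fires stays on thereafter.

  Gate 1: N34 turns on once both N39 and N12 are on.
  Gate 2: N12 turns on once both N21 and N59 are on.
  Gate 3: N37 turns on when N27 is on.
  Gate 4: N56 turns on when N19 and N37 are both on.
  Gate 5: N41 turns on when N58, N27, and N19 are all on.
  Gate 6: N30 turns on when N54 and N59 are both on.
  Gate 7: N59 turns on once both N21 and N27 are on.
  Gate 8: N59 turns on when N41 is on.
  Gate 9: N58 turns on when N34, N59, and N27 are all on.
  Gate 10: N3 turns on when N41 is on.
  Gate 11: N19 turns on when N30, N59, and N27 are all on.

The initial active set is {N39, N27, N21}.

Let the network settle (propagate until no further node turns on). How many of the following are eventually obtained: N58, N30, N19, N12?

N21 and N27 are on, so N59 turns on (Gate 7).
Gate 2: N21 and N59 on → N12 on.
Gate 1: N39 and N12 on → N34 on.
Gate 9: N34, N59, and N27 on → N58 on.
N58: reached.
N30 would need N54 and N59 (Gate 6), but N54 never turns on.
N19 would need N30, N59, and N27 (Gate 11), but N30 never turns on.
N12: reached.
Reached: N58 and N12 — 2 of the 4.

2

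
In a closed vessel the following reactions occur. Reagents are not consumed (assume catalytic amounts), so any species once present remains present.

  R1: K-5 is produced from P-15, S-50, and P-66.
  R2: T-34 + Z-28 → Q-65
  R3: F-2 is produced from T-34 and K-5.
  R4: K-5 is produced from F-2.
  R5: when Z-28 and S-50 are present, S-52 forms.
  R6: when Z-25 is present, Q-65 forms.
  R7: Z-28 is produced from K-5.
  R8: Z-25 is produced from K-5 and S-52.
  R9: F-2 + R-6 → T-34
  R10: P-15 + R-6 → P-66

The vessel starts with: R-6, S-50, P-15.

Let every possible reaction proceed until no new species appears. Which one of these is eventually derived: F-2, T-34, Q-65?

Q-65

P-15 and R-6 present → P-66 forms (R10).
P-15, S-50, and P-66 present → K-5 forms (R1).
K-5 present → Z-28 forms (R7).
Z-28 and S-50 present → S-52 forms (R5).
K-5 and S-52 present → Z-25 forms (R8).
Z-25 present → Q-65 forms (R6).
T-34 would need F-2 and R-6 (R9), but F-2 never forms. F-2 would need T-34 and K-5 (R3), but T-34 never forms.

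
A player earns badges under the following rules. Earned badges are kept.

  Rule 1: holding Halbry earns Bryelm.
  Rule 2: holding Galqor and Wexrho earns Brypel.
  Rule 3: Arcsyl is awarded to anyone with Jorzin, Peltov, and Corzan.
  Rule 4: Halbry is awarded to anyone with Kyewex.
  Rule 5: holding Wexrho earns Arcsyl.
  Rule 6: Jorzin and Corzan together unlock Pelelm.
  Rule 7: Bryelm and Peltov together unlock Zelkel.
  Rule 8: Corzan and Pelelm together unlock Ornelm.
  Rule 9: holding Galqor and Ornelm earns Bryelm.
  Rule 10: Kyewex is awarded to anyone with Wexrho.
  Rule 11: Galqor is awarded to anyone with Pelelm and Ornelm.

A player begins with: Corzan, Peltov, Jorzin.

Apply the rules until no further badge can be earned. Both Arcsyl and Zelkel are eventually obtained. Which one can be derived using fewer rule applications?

Arcsyl

Arcsyl: With Jorzin, Peltov, and Corzan, Arcsyl is earned (Rule 3). [1 rule application]
Zelkel: With Jorzin and Corzan, Pelelm is earned (Rule 6). With Corzan and Pelelm, Ornelm is earned (Rule 8). With Pelelm and Ornelm, Galqor is earned (Rule 11). With Galqor and Ornelm, Bryelm is earned (Rule 9). With Bryelm and Peltov, Zelkel is earned (Rule 7). [5 rule applications]
Arcsyl needs fewer.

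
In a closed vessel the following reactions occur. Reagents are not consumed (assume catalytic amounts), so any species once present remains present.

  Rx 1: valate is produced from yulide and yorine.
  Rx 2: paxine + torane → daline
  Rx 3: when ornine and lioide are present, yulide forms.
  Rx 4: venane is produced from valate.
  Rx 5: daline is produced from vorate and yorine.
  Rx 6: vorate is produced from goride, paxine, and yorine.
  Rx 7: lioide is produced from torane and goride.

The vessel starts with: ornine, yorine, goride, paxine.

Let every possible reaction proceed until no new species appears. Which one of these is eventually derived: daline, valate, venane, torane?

goride, paxine, and yorine present → vorate forms (Rx 6).
vorate and yorine present → daline forms (Rx 5).
venane would need valate (Rx 4), but valate never forms. valate would need yulide and yorine (Rx 1), but yulide never forms. No rule produces torane, and it is not given.

daline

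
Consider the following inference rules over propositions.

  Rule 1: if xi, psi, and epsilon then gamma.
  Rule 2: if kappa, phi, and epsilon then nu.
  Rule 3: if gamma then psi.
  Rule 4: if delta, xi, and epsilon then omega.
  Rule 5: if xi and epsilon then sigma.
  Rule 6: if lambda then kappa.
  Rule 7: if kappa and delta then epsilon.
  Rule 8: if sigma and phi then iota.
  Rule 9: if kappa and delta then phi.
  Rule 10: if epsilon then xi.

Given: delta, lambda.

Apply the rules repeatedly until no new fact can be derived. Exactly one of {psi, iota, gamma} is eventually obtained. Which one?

From lambda, Rule 6 gives kappa.
From kappa and delta, Rule 9 gives phi.
kappa and delta hold, so epsilon follows (Rule 7).
From epsilon, Rule 10 gives xi.
xi and epsilon hold, so sigma follows (Rule 5).
sigma and phi hold, so iota follows (Rule 8).
gamma would need xi, psi, and epsilon (Rule 1), but psi is never established. psi would need gamma (Rule 3), but gamma is never established.

iota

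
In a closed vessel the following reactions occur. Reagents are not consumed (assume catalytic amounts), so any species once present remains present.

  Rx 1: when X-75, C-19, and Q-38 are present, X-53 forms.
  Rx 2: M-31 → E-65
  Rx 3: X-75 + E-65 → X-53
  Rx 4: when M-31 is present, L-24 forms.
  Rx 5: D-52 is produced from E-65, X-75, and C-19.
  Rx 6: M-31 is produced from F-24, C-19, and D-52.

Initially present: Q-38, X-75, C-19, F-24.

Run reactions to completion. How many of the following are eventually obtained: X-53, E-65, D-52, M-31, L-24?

X-75, C-19, and Q-38 present → X-53 forms (Rx 1).
X-53: reached.
E-65 would need M-31 (Rx 2), but M-31 never forms.
D-52 would need E-65, X-75, and C-19 (Rx 5), but E-65 never forms.
M-31 would need F-24, C-19, and D-52 (Rx 6), but D-52 never forms.
L-24 would need M-31 (Rx 4), but M-31 never forms.
Reached: X-53 — 1 of the 5.

1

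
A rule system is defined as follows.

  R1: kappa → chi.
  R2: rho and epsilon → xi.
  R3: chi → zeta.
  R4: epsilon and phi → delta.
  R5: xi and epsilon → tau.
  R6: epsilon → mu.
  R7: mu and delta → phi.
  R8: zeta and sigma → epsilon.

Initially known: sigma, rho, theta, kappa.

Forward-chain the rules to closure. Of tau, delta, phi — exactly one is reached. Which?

From kappa, R1 gives chi.
From chi, R3 gives zeta.
From zeta and sigma, R8 gives epsilon.
From rho and epsilon, R2 gives xi.
xi and epsilon hold, so tau follows (R5).
phi would need mu and delta (R7), but delta is never established. delta would need epsilon and phi (R4), but phi is never established.

tau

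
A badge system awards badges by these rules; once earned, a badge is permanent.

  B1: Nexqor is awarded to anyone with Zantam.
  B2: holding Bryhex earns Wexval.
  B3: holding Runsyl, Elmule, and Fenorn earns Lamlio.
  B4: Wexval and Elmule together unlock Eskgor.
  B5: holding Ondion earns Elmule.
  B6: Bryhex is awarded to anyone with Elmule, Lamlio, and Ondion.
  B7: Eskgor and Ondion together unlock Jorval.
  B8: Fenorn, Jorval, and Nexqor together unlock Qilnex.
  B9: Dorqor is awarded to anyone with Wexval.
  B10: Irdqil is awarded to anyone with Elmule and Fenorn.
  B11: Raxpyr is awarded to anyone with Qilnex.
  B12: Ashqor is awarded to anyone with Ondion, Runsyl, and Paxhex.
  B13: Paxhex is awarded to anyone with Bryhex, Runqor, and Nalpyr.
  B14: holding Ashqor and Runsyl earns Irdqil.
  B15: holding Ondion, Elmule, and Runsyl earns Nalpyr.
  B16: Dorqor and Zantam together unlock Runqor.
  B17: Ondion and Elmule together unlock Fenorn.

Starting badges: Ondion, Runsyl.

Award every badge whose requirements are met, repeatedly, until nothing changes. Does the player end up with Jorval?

Yes

With Ondion, Elmule is earned (B5).
With Ondion and Elmule, Fenorn is earned (B17).
With Runsyl, Elmule, and Fenorn, Lamlio is earned (B3).
With Elmule, Lamlio, and Ondion, Bryhex is earned (B6).
With Bryhex, Wexval is earned (B2).
With Wexval and Elmule, Eskgor is earned (B4).
With Eskgor and Ondion, Jorval is earned (B7).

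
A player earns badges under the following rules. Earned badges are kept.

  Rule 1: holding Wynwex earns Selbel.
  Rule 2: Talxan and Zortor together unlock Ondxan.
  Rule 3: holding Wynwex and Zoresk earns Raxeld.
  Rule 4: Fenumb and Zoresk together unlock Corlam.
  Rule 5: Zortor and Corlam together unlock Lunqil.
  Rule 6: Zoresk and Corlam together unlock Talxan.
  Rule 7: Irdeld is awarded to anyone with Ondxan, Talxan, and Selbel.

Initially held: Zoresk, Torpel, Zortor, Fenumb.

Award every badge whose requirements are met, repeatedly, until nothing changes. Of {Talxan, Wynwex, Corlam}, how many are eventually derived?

2

With Fenumb and Zoresk, Corlam is earned (Rule 4).
With Zoresk and Corlam, Talxan is earned (Rule 6).
Talxan: reached.
No rule produces Wynwex, and it is not given.
Corlam: reached.
Reached: Talxan and Corlam — 2 of the 3.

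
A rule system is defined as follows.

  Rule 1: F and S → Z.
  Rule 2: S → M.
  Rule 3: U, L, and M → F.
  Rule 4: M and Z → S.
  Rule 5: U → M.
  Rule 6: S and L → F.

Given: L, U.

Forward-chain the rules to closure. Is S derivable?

S would need M and Z (Rule 4), but Z is never established.

No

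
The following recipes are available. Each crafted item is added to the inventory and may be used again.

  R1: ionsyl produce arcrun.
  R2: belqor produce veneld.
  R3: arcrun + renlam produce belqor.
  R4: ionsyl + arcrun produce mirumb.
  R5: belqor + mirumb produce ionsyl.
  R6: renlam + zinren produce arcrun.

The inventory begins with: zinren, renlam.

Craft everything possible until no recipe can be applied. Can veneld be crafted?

Yes

Using R6, renlam and zinren make arcrun.
arcrun + renlam → belqor (R3).
Using R2, belqor makes veneld.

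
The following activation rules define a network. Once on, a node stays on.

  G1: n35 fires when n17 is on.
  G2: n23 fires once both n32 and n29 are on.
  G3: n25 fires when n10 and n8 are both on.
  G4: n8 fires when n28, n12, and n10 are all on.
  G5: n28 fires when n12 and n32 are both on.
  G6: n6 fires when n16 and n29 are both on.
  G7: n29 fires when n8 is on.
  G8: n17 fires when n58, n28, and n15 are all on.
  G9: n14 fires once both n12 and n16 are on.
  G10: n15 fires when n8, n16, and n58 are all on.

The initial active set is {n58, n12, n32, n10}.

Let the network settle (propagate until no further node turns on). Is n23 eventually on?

Yes

G5: n12 and n32 on → n28 on.
n28, n12, and n10 are on, so n8 fires (G4).
n8 is on, so n29 fires (G7).
G2: n32 and n29 on → n23 on.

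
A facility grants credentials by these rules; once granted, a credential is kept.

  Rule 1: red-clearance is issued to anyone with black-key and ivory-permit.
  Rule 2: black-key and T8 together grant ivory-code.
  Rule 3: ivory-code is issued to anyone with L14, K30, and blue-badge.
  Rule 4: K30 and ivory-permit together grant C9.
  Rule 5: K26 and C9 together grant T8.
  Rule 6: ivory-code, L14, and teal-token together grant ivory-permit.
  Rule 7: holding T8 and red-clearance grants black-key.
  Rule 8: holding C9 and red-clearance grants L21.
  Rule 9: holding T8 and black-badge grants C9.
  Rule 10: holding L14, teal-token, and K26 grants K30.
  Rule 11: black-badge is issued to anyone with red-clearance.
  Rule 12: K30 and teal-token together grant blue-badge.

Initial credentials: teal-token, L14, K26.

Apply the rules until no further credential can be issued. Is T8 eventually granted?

Yes

Holding L14, teal-token, and K26 grants K30 (Rule 10).
Holding K30 and teal-token grants blue-badge (Rule 12).
Holding L14, K30, and blue-badge grants ivory-code (Rule 3).
Holding ivory-code, L14, and teal-token grants ivory-permit (Rule 6).
Holding K30 and ivory-permit grants C9 (Rule 4).
Holding K26 and C9 grants T8 (Rule 5).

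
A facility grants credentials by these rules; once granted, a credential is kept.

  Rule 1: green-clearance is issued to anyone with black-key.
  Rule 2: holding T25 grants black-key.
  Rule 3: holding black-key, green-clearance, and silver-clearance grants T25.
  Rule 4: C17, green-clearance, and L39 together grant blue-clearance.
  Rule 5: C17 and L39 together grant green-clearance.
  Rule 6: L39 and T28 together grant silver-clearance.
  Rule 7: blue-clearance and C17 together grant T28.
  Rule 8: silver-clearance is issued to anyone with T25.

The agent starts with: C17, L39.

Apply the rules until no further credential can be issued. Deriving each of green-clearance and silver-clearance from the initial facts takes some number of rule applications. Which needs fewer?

green-clearance

green-clearance: Holding C17 and L39 grants green-clearance (Rule 5). [1 rule application]
silver-clearance: Holding C17 and L39 grants green-clearance (Rule 5). Holding C17, green-clearance, and L39 grants blue-clearance (Rule 4). Holding blue-clearance and C17 grants T28 (Rule 7). Holding L39 and T28 grants silver-clearance (Rule 6). [4 rule applications]
green-clearance needs fewer.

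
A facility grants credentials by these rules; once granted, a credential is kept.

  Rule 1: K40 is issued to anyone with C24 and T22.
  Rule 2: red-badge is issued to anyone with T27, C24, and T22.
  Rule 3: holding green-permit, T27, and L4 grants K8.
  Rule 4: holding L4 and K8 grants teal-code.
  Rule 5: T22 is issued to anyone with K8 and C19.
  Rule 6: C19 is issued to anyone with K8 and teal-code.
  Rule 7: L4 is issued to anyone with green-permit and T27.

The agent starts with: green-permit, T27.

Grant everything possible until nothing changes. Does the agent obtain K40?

K40 would need C24 and T22 (Rule 1), but C24 is never granted.

No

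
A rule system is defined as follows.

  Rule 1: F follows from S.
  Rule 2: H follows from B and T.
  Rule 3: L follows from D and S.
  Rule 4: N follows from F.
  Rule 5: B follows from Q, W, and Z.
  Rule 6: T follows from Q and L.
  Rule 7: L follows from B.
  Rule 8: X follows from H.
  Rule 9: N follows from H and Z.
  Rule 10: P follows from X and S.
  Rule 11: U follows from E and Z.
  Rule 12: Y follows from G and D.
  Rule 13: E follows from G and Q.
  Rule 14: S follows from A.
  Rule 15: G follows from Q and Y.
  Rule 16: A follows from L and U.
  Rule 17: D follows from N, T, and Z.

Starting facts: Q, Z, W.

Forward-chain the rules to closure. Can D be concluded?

Q, W, and Z hold, so B follows (Rule 5).
B holds, so L follows (Rule 7).
From Q and L, Rule 6 gives T.
From B and T, Rule 2 gives H.
From H and Z, Rule 9 gives N.
N, T, and Z hold, so D follows (Rule 17).

Yes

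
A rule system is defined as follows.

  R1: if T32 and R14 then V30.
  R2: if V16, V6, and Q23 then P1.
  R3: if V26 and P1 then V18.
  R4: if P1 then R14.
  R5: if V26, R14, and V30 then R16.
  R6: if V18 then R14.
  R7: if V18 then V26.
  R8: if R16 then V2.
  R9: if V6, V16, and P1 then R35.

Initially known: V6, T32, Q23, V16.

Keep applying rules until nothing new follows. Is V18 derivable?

No

V18 would need V26 and P1 (R3), but V26 is never established.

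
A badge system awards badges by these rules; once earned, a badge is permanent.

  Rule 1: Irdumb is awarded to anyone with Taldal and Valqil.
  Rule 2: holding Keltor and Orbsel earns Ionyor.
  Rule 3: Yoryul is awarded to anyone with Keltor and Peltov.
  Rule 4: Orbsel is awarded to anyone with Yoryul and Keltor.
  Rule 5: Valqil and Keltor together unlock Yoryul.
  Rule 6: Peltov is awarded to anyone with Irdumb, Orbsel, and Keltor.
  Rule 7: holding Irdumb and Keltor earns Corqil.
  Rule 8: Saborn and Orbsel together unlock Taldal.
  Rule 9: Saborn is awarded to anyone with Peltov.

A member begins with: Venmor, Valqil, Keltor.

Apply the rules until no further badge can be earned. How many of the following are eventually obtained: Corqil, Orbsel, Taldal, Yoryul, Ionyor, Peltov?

3

With Valqil and Keltor, Yoryul is earned (Rule 5).
With Yoryul and Keltor, Orbsel is earned (Rule 4).
With Keltor and Orbsel, Ionyor is earned (Rule 2).
Corqil would need Irdumb and Keltor (Rule 7), but Irdumb is never earned.
Orbsel: reached.
Taldal would need Saborn and Orbsel (Rule 8), but Saborn is never earned.
Yoryul: reached.
Ionyor: reached.
Peltov would need Irdumb, Orbsel, and Keltor (Rule 6), but Irdumb is never earned.
Reached: Orbsel, Yoryul, and Ionyor — 3 of the 6.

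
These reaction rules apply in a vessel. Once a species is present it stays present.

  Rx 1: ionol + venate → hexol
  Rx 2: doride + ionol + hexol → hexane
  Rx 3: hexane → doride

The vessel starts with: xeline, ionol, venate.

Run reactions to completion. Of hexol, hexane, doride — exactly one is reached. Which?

hexol

ionol and venate present → hexol forms (Rx 1).
hexane would need doride, ionol, and hexol (Rx 2), but doride never forms. doride would need hexane (Rx 3), but hexane never forms.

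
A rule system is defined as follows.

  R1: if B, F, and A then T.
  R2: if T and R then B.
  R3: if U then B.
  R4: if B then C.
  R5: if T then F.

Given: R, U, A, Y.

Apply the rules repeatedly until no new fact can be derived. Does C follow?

U holds, so B follows (R3).
B holds, so C follows (R4).

Yes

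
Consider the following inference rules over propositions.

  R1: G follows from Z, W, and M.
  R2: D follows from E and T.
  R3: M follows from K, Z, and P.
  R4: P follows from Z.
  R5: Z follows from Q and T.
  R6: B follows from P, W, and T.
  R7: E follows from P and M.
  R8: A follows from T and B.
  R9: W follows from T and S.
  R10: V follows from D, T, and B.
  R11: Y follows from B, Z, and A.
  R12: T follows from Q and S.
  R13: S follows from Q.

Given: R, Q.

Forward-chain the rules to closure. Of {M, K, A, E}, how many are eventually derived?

1

From Q, R13 gives S.
From Q and S, R12 gives T.
From Q and T, R5 gives Z.
From T and S, R9 gives W.
Z holds, so P follows (R4).
From P, W, and T, R6 gives B.
T and B hold, so A follows (R8).
M would need K, Z, and P (R3), but K is never established.
No rule produces K, and it is not given.
A: reached.
E would need P and M (R7), but M is never established.
Reached: A — 1 of the 4.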